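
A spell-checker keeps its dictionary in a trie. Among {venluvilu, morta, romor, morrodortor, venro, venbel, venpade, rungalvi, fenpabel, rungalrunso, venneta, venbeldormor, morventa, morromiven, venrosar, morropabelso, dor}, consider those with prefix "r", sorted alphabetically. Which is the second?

Words with prefix "r", in lexicographic order: "romor", "rungalrunso", "rungalvi"
Position 2: rungalrunso

rungalrunso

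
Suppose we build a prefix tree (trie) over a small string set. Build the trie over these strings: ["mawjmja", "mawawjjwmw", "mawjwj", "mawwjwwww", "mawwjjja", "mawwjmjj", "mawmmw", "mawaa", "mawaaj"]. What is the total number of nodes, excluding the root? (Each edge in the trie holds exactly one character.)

33

Trie structure (* marks end of a word):
(root)
└─ m
   └─ a
      └─ w
         ├─ a
         │  ├─ a *
         │  │  └─ j *
         │  └─ w
         │     └─ j
         │        └─ j
         │           └─ w
         │              └─ m
         │                 └─ w *
         ├─ j
         │  ├─ m
         │  │  └─ j
         │  │     └─ a *
         │  └─ w
         │     └─ j *
         ├─ m
         │  └─ m
         │     └─ w *
         └─ w
            └─ j
               ├─ j
               │  └─ j
               │     └─ a *
               ├─ m
               │  └─ j
               │     └─ j *
               └─ w
                  └─ w
                     └─ w
                        └─ w *
Counting every labelled node above: 33.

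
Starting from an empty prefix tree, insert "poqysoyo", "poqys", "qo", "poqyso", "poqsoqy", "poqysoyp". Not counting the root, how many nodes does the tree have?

Count nodes per top-level branch (shared prefixes stored once):
  'p'-branch (poqsoqy, poqys, poqyso, poqysoyo, poqysoyp): 13 nodes
  'q'-branch (qo): 2 nodes
Sum: 15

15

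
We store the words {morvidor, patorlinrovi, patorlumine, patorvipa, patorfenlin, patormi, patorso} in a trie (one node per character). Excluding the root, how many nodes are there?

39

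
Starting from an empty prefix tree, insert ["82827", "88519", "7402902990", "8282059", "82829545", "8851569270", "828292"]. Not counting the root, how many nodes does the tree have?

Count nodes per top-level branch (shared prefixes stored once):
  '7'-branch (7402902990): 10 nodes
  '8'-branch (8282059, 82827, 828292, 82829545, 8851569270, 88519): 23 nodes
Sum: 33

33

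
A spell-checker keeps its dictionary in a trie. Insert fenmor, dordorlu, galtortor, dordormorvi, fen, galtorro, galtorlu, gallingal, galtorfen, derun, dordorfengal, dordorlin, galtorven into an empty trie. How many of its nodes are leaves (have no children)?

12

Leaves are exactly the stored words that no other stored word extends.
Those words: "derun", "dordorfengal", "dordorlin", "dordorlu", "dordormorvi", "fenmor", "gallingal", "galtorfen", "galtorlu", "galtorro", "galtortor", "galtorven"
Leaf count: 12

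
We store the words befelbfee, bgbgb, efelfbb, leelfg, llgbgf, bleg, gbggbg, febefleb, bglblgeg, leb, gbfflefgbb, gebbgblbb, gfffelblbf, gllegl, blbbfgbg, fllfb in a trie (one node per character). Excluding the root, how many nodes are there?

95

Count nodes per top-level branch (shared prefixes stored once):
  'b'-branch (befelbfee, bgbgb, bglblgeg, blbbfgbg, bleg): 28 nodes
  'e'-branch (efelfbb): 7 nodes
  'f'-branch (febefleb, fllfb): 12 nodes
  'g'-branch (gbfflefgbb, gbggbg, gebbgblbb, gfffelblbf, gllegl): 36 nodes
  'l'-branch (leb, leelfg, llgbgf): 12 nodes
Sum: 95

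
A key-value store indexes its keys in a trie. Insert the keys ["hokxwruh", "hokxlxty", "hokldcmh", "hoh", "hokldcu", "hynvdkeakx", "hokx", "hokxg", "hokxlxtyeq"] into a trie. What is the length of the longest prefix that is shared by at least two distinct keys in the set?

8

Equivalently: take the maximum, over all pairs, of their longest common prefix length.
e.g. "hokxlxty" and "hokxlxtyeq" share the prefix "hokxlxty" of length 8; no pair shares a longer one.
Longest shared-prefix length: 8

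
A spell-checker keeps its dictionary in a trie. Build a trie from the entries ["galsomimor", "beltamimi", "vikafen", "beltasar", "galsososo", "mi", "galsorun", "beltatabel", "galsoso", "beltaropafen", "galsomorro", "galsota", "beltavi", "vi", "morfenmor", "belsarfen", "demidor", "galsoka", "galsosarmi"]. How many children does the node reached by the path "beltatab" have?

Walk "beltatab" from the root, arriving at one node.
Characters that immediately follow "beltatab" among the stored strings: {e}.
That node has 1 child edge.

1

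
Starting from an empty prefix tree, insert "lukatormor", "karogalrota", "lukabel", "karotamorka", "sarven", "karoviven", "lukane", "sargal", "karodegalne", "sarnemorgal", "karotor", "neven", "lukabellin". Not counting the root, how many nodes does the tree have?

72

For each word, the new-node count is its length minus the longest prefix already in the trie:
  "lukatormor" → 10 new (l, u, k, a, t, o, r, m, o, r)
  "karogalrota" → 11 new (k, a, r, o, g, a, l, r, o, t, a)
  "lukabel" → prefix "luka" already present; 3 new (b, e, l)
  "karotamorka" → prefix "karo" already present; 7 new (t, a, m, o, r, k, a)
  "sarven" → 6 new (s, a, r, v, e, n)
  "karoviven" → prefix "karo" already present; 5 new (v, i, v, e, n)
  "lukane" → prefix "luka" already present; 2 new (n, e)
  "sargal" → prefix "sar" already present; 3 new (g, a, l)
  "karodegalne" → prefix "karo" already present; 7 new (d, e, g, a, l, n, e)
  "sarnemorgal" → prefix "sar" already present; 8 new (n, e, m, o, r, g, a, l)
  "karotor" → prefix "karot" already present; 2 new (o, r)
  "neven" → 5 new (n, e, v, e, n)
  "lukabellin" → prefix "lukabel" already present; 3 new (l, i, n)
Total nodes = 10 + 11 + 3 + 7 + 6 + 5 + 2 + 3 + 7 + 8 + 2 + 5 + 3 = 72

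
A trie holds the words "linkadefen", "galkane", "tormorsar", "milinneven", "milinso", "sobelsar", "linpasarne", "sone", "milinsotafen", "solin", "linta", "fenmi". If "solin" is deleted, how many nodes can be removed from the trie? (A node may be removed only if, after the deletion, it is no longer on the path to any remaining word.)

3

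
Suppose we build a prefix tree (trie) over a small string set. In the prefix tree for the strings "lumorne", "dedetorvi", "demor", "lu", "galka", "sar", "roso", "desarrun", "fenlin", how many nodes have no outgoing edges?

8

A leaf is a node with no children — equivalently, the end of a word that is not a proper prefix of any other stored word.
Those words: "dedetorvi", "demor", "desarrun", "fenlin", "galka", "lumorne", "roso", "sar"
Leaf count: 8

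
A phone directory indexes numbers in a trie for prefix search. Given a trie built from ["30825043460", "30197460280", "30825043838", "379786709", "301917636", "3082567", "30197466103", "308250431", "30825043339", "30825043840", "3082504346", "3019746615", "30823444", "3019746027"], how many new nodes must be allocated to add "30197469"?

1

Walking "30197469" from the root, the first 7 characters ("3019746") follow existing edges; "9" is the first miss.
New nodes needed: |"30197469"| − 7 = 8 − 7 = 1.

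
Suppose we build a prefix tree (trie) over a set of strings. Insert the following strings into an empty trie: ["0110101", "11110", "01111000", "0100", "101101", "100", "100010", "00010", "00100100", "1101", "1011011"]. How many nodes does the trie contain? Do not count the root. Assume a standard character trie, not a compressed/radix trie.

41

For each word, the new-node count is its length minus the longest prefix already in the trie:
  "0110101" → 7 new (0, 1, 1, 0, 1, 0, 1)
  "11110" → 5 new (1, 1, 1, 1, 0)
  "01111000" → prefix "011" already present; 5 new (1, 1, 0, 0, 0)
  "0100" → prefix "01" already present; 2 new (0, 0)
  "101101" → prefix "1" already present; 5 new (0, 1, 1, 0, 1)
  "100" → prefix "10" already present; 1 new (0)
  "100010" → prefix "100" already present; 3 new (0, 1, 0)
  "00010" → prefix "0" already present; 4 new (0, 0, 1, 0)
  "00100100" → prefix "00" already present; 6 new (1, 0, 0, 1, 0, 0)
  "1101" → prefix "11" already present; 2 new (0, 1)
  "1011011" → prefix "101101" already present; 1 new (1)
Total nodes = 7 + 5 + 5 + 2 + 5 + 1 + 3 + 4 + 6 + 2 + 1 = 41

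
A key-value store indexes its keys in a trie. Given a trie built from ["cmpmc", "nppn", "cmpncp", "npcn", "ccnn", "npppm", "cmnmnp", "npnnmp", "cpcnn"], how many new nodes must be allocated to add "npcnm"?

"npcn" is already a path in the trie; the remaining "m" must be added.
New nodes needed: |"npcnm"| − 4 = 5 − 4 = 1.

1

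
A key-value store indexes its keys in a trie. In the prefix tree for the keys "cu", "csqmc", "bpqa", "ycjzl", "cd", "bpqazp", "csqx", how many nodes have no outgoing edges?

Leaves are exactly the stored words that no other stored word extends.
Those words: "bpqazp", "cd", "csqmc", "csqx", "cu", "ycjzl"
Leaf count: 6

6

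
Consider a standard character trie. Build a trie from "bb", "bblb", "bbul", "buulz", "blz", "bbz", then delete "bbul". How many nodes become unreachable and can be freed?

2

After clearing the end-marker at "bbul", prune upward until reaching a node still needed by another word.
The suffix "ul" (2 nodes) is used only by "bbul"; the node for "bb" still has the child "l", so pruning stops there.
Nodes removed: 2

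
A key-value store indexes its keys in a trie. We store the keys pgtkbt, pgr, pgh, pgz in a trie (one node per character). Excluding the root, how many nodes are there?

Trie structure (* marks end of a word):
(root)
└─ p
   └─ g
      ├─ h *
      ├─ r *
      ├─ t
      │  └─ k
      │     └─ b
      │        └─ t *
      └─ z *
Counting every labelled node above: 9.

9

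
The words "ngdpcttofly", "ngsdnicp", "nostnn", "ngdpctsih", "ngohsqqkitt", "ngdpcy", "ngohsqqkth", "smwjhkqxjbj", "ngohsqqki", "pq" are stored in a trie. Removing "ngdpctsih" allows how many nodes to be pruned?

3

A node on "ngdpctsih"'s path can go only if nothing else ends at it or branches off below it.
The suffix "sih" (3 nodes) is used only by "ngdpctsih"; the node for "ngdpct" still has the child "t", so pruning stops there.
Nodes removed: 3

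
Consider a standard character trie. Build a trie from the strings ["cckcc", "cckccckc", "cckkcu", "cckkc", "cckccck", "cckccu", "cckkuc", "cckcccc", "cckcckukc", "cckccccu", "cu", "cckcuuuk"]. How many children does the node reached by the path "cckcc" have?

Follow the path "cckcc" to its node, then look at its outgoing edges.
Characters that immediately follow "cckcc" among the stored strings: {c, k, u}.
That node has 3 child edges.

3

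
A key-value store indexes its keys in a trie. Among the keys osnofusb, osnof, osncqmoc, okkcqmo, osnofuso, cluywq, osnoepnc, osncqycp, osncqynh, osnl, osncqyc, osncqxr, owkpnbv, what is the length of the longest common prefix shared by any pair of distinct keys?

Look for the deepest trie node that still has at least two words in its subtree.
"osncqyc" and "osncqycp" agree on "osncqyc" (7 characters) before diverging; nothing deeper is shared.
Longest shared-prefix length: 7

7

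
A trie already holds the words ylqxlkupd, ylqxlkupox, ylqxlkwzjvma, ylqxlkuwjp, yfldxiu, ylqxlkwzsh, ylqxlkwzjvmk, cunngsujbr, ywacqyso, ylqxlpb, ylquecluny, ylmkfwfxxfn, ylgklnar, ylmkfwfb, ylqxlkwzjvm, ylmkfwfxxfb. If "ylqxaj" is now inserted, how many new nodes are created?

"ylqx" is already a path in the trie; the remaining "aj" must be added.
New nodes needed: |"ylqxaj"| − 4 = 6 − 4 = 2.

2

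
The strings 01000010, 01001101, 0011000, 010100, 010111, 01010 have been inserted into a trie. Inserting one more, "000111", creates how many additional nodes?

The longest prefix of "000111" already in the trie is "00" (length 2).
Each of the 4 remaining characters creates one node.

4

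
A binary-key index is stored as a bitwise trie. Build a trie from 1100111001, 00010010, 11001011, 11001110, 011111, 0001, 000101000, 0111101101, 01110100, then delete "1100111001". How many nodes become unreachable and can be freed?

After clearing the end-marker at "1100111001", prune upward until reaching a node still needed by another word.
The suffix "01" (2 nodes) is used only by "1100111001"; "11001110" is itself a stored word, so pruning stops there.
Nodes removed: 2

2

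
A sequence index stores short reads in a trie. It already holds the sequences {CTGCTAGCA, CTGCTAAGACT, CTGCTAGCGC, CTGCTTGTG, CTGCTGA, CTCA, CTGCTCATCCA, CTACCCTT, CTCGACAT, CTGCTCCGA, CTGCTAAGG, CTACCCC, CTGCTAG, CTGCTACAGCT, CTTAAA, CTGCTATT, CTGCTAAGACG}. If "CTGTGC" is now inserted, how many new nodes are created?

3

The longest prefix of "CTGTGC" already in the trie is "CTG" (length 3).
New nodes needed: |"CTGTGC"| − 3 = 6 − 3 = 3.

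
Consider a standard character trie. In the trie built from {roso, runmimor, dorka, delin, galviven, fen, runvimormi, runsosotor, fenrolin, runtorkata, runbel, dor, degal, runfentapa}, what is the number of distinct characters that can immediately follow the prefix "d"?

Walk "d" from the root, arriving at one node.
Characters that immediately follow "d" among the stored strings: {e, o}.
That node has 2 child edges.

2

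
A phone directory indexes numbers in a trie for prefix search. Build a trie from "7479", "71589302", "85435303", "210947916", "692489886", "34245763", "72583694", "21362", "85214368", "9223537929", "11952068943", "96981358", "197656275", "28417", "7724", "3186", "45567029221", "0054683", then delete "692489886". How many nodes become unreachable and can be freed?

A node on "692489886"'s path can go only if nothing else ends at it or branches off below it.
No other word shares any prefix with "692489886", so all 9 of its nodes go.
Nodes removed: 9

9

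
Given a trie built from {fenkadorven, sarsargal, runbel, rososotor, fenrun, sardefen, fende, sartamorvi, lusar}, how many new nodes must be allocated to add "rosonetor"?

Walking "rosonetor" from the root, the first 4 characters ("roso") follow existing edges; "n" is the first miss.
New nodes needed: |"rosonetor"| − 4 = 9 − 4 = 5.

5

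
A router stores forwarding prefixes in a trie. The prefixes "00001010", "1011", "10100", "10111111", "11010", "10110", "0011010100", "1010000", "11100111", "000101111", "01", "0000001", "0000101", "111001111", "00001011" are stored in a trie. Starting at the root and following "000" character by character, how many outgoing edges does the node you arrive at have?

The children of the "000" node are the distinct next characters among strings starting with "000".
Distinct next characters after "000": 0, 1.
That node has 2 child edges.

2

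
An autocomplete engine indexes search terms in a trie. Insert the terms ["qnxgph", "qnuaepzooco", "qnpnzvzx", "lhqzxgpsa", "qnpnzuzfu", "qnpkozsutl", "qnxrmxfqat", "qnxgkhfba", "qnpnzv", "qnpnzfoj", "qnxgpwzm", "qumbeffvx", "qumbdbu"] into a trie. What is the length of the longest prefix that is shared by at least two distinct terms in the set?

6

The deepest shared node is where two words last agree before diverging.
"qnpnzv" and "qnpnzvzx" agree on "qnpnzv" (6 characters) before diverging; nothing deeper is shared.
Longest shared-prefix length: 6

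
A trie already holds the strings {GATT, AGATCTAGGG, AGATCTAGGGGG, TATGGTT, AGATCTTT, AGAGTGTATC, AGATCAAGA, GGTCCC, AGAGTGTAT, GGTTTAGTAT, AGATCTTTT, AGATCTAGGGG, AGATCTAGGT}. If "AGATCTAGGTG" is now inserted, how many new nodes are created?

1

"AGATCTAGGT" is already a path in the trie; the remaining "G" must be added.
New nodes needed: |"AGATCTAGGTG"| − 10 = 11 − 10 = 1.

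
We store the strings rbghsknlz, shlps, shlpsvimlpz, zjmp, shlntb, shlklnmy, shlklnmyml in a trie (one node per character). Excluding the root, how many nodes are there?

34

Count nodes per top-level branch (shared prefixes stored once):
  'r'-branch (rbghsknlz): 9 nodes
  's'-branch (shlklnmy, shlklnmyml, shlntb, shlps, shlpsvimlpz): 21 nodes
  'z'-branch (zjmp): 4 nodes
Sum: 34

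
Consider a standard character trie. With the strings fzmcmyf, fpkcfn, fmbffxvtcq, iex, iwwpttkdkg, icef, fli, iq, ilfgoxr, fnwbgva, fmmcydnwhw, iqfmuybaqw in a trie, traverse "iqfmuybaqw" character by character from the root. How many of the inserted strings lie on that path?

2

Walk "iqfmuybaqw" from the root; an end-of-word marker is hit whenever a stored word is a prefix of "iqfmuybaqw".
Prefixes of the query that are stored words: "iq", "iqfmuybaqw"
Count: 2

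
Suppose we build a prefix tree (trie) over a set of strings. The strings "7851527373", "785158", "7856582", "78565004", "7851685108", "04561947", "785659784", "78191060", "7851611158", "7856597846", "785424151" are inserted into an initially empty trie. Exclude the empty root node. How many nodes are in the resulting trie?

For each word, the new-node count is its length minus the longest prefix already in the trie:
  "7851527373" → 10 new (7, 8, 5, 1, 5, 2, 7, 3, 7, 3)
  "785158" → prefix "78515" already present; 1 new (8)
  "7856582" → prefix "785" already present; 4 new (6, 5, 8, 2)
  "78565004" → prefix "78565" already present; 3 new (0, 0, 4)
  "7851685108" → prefix "7851" already present; 6 new (6, 8, 5, 1, 0, 8)
  "04561947" → 8 new (0, 4, 5, 6, 1, 9, 4, 7)
  "785659784" → prefix "78565" already present; 4 new (9, 7, 8, 4)
  "78191060" → prefix "78" already present; 6 new (1, 9, 1, 0, 6, 0)
  "7851611158" → prefix "78516" already present; 5 new (1, 1, 1, 5, 8)
  "7856597846" → prefix "785659784" already present; 1 new (6)
  "785424151" → prefix "785" already present; 6 new (4, 2, 4, 1, 5, 1)
Total nodes = 10 + 1 + 4 + 3 + 6 + 8 + 4 + 6 + 5 + 1 + 6 = 54

54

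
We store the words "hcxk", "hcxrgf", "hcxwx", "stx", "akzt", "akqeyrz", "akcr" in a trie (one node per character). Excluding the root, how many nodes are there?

Trie structure (* marks end of a word):
(root)
├─ a
│  └─ k
│     ├─ c
│     │  └─ r *
│     ├─ q
│     │  └─ e
│     │     └─ y
│     │        └─ r
│     │           └─ z *
│     └─ z
│        └─ t *
├─ h
│  └─ c
│     └─ x
│        ├─ k *
│        ├─ r
│        │  └─ g
│        │     └─ f *
│        └─ w
│           └─ x *
└─ s
   └─ t
      └─ x *
Counting every labelled node above: 23.

23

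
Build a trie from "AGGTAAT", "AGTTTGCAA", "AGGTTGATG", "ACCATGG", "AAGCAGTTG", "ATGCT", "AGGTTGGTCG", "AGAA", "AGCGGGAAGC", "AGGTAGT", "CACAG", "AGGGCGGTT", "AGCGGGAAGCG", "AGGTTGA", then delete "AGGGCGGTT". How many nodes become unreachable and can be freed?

A node on "AGGGCGGTT"'s path can go only if nothing else ends at it or branches off below it.
The suffix "GCGGTT" (6 nodes) is used only by "AGGGCGGTT"; the node for "AGG" still has the child "T", so pruning stops there.
Nodes removed: 6

6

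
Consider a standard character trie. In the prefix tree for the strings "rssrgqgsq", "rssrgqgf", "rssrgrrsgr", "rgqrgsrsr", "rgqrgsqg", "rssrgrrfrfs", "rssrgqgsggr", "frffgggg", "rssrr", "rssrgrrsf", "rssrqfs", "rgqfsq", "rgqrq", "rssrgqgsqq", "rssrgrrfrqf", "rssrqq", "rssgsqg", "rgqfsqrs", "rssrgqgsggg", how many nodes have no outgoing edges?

Leaves are exactly the stored words that no other stored word extends.
Those words: "frffgggg", "rgqfsqrs", "rgqrgsqg", "rgqrgsrsr", "rgqrq", "rssgsqg", "rssrgqgf", "rssrgqgsggg", "rssrgqgsggr", "rssrgqgsqq", "rssrgrrfrfs", "rssrgrrfrqf", "rssrgrrsf", "rssrgrrsgr", "rssrqfs", "rssrqq", "rssrr"
Leaf count: 17

17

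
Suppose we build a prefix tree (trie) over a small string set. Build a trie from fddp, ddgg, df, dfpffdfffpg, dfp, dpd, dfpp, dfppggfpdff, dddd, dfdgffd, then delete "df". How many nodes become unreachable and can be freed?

0

A node on "df"'s path can go only if nothing else ends at it or branches off below it.
Every node on "df" is still needed (e.g. by "dfpffdfffpg"), so nothing is freed.
Nodes removed: 0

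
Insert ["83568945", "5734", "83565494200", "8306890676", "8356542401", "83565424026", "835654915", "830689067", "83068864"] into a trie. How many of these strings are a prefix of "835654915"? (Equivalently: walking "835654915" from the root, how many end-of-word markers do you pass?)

Walk "835654915" from the root; an end-of-word marker is hit whenever a stored word is a prefix of "835654915".
Prefixes of the query that are stored words: "835654915"
Count: 1

1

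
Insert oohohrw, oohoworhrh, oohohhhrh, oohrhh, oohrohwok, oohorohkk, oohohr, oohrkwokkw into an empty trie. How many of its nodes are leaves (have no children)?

7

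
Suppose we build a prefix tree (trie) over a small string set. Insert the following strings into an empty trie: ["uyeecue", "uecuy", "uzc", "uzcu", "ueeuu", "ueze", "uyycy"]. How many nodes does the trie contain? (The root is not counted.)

22

Insert word by word; a character creates a node only if that edge doesn't already exist:
  "uyeecue" → 7 new (u, y, e, e, c, u, e)
  "uecuy" → prefix "u" already present; 4 new (e, c, u, y)
  "uzc" → prefix "u" already present; 2 new (z, c)
  "uzcu" → prefix "uzc" already present; 1 new (u)
  "ueeuu" → prefix "ue" already present; 3 new (e, u, u)
  "ueze" → prefix "ue" already present; 2 new (z, e)
  "uyycy" → prefix "uy" already present; 3 new (y, c, y)
Total nodes = 7 + 4 + 2 + 1 + 3 + 2 + 3 = 22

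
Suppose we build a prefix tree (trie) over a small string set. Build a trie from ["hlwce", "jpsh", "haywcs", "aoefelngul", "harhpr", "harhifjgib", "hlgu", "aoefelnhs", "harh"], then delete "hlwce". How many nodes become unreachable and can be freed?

Walk "hlwce" from the leaf back toward the root, removing each node that no remaining word uses.
The suffix "wce" (3 nodes) is used only by "hlwce"; the node for "hl" still has the child "g", so pruning stops there.
Nodes removed: 3

3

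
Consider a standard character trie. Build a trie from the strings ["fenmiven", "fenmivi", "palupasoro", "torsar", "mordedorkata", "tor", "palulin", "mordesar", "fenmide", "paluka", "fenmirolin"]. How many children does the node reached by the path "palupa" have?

1

Walk "palupa" from the root, arriving at one node.
Characters that immediately follow "palupa" among the stored strings: {s}.
That node has 1 child edge.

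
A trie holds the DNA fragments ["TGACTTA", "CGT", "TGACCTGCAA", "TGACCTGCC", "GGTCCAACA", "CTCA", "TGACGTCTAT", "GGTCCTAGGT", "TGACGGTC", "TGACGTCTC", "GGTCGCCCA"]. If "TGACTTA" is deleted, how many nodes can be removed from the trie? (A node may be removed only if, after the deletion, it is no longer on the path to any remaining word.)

After clearing the end-marker at "TGACTTA", prune upward until reaching a node still needed by another word.
The suffix "TTA" (3 nodes) is used only by "TGACTTA"; the node for "TGAC" still has the child "C", so pruning stops there.
Nodes removed: 3

3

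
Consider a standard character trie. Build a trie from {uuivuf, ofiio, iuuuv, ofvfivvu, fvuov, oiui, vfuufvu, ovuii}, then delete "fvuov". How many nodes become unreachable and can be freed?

Walk "fvuov" from the leaf back toward the root, removing each node that no remaining word uses.
No other word shares any prefix with "fvuov", so all 5 of its nodes go.
Nodes removed: 5

5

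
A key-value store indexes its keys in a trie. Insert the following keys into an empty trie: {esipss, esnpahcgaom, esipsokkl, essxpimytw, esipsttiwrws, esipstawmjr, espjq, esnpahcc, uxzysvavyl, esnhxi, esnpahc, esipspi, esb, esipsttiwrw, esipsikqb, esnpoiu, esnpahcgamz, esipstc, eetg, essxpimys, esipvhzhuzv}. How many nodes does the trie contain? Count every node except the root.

80

Trace insertions, counting only characters that open a new branch:
  "esipss" → 6 new (e, s, i, p, s, s)
  "esnpahcgaom" → prefix "es" already present; 9 new (n, p, a, h, c, g, a, o, m)
  "esipsokkl" → prefix "esips" already present; 4 new (o, k, k, l)
  "essxpimytw" → prefix "es" already present; 8 new (s, x, p, i, m, y, t, w)
  "esipsttiwrws" → prefix "esips" already present; 7 new (t, t, i, w, r, w, s)
  "esipstawmjr" → prefix "esipst" already present; 5 new (a, w, m, j, r)
  "espjq" → prefix "es" already present; 3 new (p, j, q)
  "esnpahcc" → prefix "esnpahc" already present; 1 new (c)
  "uxzysvavyl" → 10 new (u, x, z, y, s, v, a, v, y, l)
  "esnhxi" → prefix "esn" already present; 3 new (h, x, i)
  "esnpahc" → prefix "esnpahc" already present; 0 new (none)
  "esipspi" → prefix "esips" already present; 2 new (p, i)
  "esb" → prefix "es" already present; 1 new (b)
  "esipsttiwrw" → prefix "esipsttiwrw" already present; 0 new (none)
  "esipsikqb" → prefix "esips" already present; 4 new (i, k, q, b)
  "esnpoiu" → prefix "esnp" already present; 3 new (o, i, u)
  "esnpahcgamz" → prefix "esnpahcga" already present; 2 new (m, z)
  "esipstc" → prefix "esipst" already present; 1 new (c)
  "eetg" → prefix "e" already present; 3 new (e, t, g)
  "essxpimys" → prefix "essxpimy" already present; 1 new (s)
  "esipvhzhuzv" → prefix "esip" already present; 7 new (v, h, z, h, u, z, v)
Total nodes = 6 + 9 + 4 + 8 + 7 + 5 + 3 + 1 + 10 + 3 + 0 + 2 + 1 + 0 + 4 + 3 + 2 + 1 + 3 + 1 + 7 = 80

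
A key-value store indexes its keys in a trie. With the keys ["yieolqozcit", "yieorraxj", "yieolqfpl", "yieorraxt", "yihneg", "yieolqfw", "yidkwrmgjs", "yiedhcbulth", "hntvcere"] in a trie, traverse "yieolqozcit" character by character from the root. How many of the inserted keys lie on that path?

Traverse "yieolqozcit" character by character; count nodes along the way that are marked as word ends.
Prefixes of the query that are stored words: "yieolqozcit"
Count: 1

1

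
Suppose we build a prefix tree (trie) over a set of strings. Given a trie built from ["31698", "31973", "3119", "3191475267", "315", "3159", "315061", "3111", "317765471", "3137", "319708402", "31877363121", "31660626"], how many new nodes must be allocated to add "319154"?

2

"3191" is already a path in the trie; the remaining "54" must be added.
New nodes needed: |"319154"| − 4 = 6 − 4 = 2.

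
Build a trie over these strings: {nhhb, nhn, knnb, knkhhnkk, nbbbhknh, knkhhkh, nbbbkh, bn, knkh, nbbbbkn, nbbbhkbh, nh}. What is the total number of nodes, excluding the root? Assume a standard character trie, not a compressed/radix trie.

33

Trace insertions, counting only characters that open a new branch:
  "nhhb" → 4 new (n, h, h, b)
  "nhn" → prefix "nh" already present; 1 new (n)
  "knnb" → 4 new (k, n, n, b)
  "knkhhnkk" → prefix "kn" already present; 6 new (k, h, h, n, k, k)
  "nbbbhknh" → prefix "n" already present; 7 new (b, b, b, h, k, n, h)
  "knkhhkh" → prefix "knkhh" already present; 2 new (k, h)
  "nbbbkh" → prefix "nbbb" already present; 2 new (k, h)
  "bn" → 2 new (b, n)
  "knkh" → prefix "knkh" already present; 0 new (none)
  "nbbbbkn" → prefix "nbbb" already present; 3 new (b, k, n)
  "nbbbhkbh" → prefix "nbbbhk" already present; 2 new (b, h)
  "nh" → prefix "nh" already present; 0 new (none)
Total nodes = 4 + 1 + 4 + 6 + 7 + 2 + 2 + 2 + 0 + 3 + 2 + 0 = 33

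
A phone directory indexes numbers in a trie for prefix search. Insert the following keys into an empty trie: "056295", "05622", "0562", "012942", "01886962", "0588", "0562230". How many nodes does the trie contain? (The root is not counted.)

22

For each word, the new-node count is its length minus the longest prefix already in the trie:
  "056295" → 6 new (0, 5, 6, 2, 9, 5)
  "05622" → prefix "0562" already present; 1 new (2)
  "0562" → prefix "0562" already present; 0 new (none)
  "012942" → prefix "0" already present; 5 new (1, 2, 9, 4, 2)
  "01886962" → prefix "01" already present; 6 new (8, 8, 6, 9, 6, 2)
  "0588" → prefix "05" already present; 2 new (8, 8)
  "0562230" → prefix "05622" already present; 2 new (3, 0)
Total nodes = 6 + 1 + 0 + 5 + 6 + 2 + 2 = 22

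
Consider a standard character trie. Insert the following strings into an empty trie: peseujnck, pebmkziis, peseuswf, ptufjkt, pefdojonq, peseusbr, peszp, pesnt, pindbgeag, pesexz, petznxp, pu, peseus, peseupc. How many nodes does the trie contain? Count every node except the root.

56

Insert word by word; a character creates a node only if that edge doesn't already exist:
  "peseujnck" → 9 new (p, e, s, e, u, j, n, c, k)
  "pebmkziis" → prefix "pe" already present; 7 new (b, m, k, z, i, i, s)
  "peseuswf" → prefix "peseu" already present; 3 new (s, w, f)
  "ptufjkt" → prefix "p" already present; 6 new (t, u, f, j, k, t)
  "pefdojonq" → prefix "pe" already present; 7 new (f, d, o, j, o, n, q)
  "peseusbr" → prefix "peseus" already present; 2 new (b, r)
  "peszp" → prefix "pes" already present; 2 new (z, p)
  "pesnt" → prefix "pes" already present; 2 new (n, t)
  "pindbgeag" → prefix "p" already present; 8 new (i, n, d, b, g, e, a, g)
  "pesexz" → prefix "pese" already present; 2 new (x, z)
  "petznxp" → prefix "pe" already present; 5 new (t, z, n, x, p)
  "pu" → prefix "p" already present; 1 new (u)
  "peseus" → prefix "peseus" already present; 0 new (none)
  "peseupc" → prefix "peseu" already present; 2 new (p, c)
Total nodes = 9 + 7 + 3 + 6 + 7 + 2 + 2 + 2 + 8 + 2 + 5 + 1 + 0 + 2 = 56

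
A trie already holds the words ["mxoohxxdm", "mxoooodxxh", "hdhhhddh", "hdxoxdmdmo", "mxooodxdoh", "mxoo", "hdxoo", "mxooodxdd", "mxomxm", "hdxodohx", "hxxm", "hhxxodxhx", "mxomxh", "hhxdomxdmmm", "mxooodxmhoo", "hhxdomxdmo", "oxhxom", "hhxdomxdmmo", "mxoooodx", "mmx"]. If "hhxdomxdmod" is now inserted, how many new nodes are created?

1

"hhxdomxdmo" is already a path in the trie; the remaining "d" must be added.
Each of the 1 remaining characters creates one node.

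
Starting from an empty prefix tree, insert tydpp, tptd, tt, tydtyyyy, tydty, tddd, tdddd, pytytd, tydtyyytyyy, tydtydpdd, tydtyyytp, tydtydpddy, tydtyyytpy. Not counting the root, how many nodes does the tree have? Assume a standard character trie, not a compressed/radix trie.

35

Trace insertions, counting only characters that open a new branch:
  "tydpp" → 5 new (t, y, d, p, p)
  "tptd" → prefix "t" already present; 3 new (p, t, d)
  "tt" → prefix "t" already present; 1 new (t)
  "tydtyyyy" → prefix "tyd" already present; 5 new (t, y, y, y, y)
  "tydty" → prefix "tydty" already present; 0 new (none)
  "tddd" → prefix "t" already present; 3 new (d, d, d)
  "tdddd" → prefix "tddd" already present; 1 new (d)
  "pytytd" → 6 new (p, y, t, y, t, d)
  "tydtyyytyyy" → prefix "tydtyyy" already present; 4 new (t, y, y, y)
  "tydtydpdd" → prefix "tydty" already present; 4 new (d, p, d, d)
  "tydtyyytp" → prefix "tydtyyyt" already present; 1 new (p)
  "tydtydpddy" → prefix "tydtydpdd" already present; 1 new (y)
  "tydtyyytpy" → prefix "tydtyyytp" already present; 1 new (y)
Total nodes = 5 + 3 + 1 + 5 + 0 + 3 + 1 + 6 + 4 + 4 + 1 + 1 + 1 = 35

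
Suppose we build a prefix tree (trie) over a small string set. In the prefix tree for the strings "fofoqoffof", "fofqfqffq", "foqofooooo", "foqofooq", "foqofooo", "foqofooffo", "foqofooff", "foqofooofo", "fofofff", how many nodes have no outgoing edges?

Leaves are exactly the stored words that no other stored word extends.
Those words: "fofofff", "fofoqoffof", "fofqfqffq", "foqofooffo", "foqofooofo", "foqofooooo", "foqofooq"
Leaf count: 7

7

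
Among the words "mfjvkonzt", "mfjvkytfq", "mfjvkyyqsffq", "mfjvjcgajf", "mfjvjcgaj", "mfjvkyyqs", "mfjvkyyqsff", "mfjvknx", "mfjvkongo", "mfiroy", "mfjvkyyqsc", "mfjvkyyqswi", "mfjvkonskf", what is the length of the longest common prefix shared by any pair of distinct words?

11

Look for the deepest trie node that still has at least two words in its subtree.
"mfjvkyyqsff" and "mfjvkyyqsffq" agree on "mfjvkyyqsff" (11 characters) before diverging; nothing deeper is shared.
Longest shared-prefix length: 11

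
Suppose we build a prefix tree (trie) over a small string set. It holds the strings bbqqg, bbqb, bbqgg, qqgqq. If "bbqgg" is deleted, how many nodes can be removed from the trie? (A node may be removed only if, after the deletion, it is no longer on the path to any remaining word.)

2

After clearing the end-marker at "bbqgg", prune upward until reaching a node still needed by another word.
The suffix "gg" (2 nodes) is used only by "bbqgg"; the node for "bbq" still has the child "q", so pruning stops there.
Nodes removed: 2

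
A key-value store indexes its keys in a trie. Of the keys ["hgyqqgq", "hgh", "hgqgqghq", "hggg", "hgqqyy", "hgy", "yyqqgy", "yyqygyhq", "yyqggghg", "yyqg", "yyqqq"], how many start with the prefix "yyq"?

Filter for entries beginning with "yyq":
Words under "yyq": yyqg, yyqggghg, yyqqgy, yyqqq, yyqygyhq
Count: 5

5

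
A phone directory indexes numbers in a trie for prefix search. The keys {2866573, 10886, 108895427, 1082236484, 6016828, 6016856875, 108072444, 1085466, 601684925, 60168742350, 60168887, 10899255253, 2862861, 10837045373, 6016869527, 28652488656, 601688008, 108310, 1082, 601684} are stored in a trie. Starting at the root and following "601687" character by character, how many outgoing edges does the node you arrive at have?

1

The children of the "601687" node are the distinct next characters among strings starting with "601687".
Characters that immediately follow "601687" among the stored strings: {4}.
That node has 1 child edge.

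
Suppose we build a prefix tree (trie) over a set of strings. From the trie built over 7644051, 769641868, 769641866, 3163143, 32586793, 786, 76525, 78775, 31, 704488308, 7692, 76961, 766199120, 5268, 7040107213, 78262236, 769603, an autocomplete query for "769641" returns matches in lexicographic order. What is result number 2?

769641868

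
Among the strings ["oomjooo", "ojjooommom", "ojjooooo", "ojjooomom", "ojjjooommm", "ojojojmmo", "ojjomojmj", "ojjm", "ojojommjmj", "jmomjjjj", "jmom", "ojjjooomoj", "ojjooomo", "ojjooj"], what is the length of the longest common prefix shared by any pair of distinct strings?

8

Look for the deepest trie node that still has at least two words in its subtree.
"ojjjooommm" and "ojjjooomoj" agree on "ojjjooom" (8 characters) before diverging; nothing deeper is shared.
Longest shared-prefix length: 8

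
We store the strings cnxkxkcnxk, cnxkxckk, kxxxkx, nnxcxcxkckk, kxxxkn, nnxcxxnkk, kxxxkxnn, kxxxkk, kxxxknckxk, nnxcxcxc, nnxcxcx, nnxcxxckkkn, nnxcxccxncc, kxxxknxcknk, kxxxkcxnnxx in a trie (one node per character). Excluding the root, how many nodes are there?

Trace insertions, counting only characters that open a new branch:
  "cnxkxkcnxk" → 10 new (c, n, x, k, x, k, c, n, x, k)
  "cnxkxckk" → prefix "cnxkx" already present; 3 new (c, k, k)
  "kxxxkx" → 6 new (k, x, x, x, k, x)
  "nnxcxcxkckk" → 11 new (n, n, x, c, x, c, x, k, c, k, k)
  "kxxxkn" → prefix "kxxxk" already present; 1 new (n)
  "nnxcxxnkk" → prefix "nnxcx" already present; 4 new (x, n, k, k)
  "kxxxkxnn" → prefix "kxxxkx" already present; 2 new (n, n)
  "kxxxkk" → prefix "kxxxk" already present; 1 new (k)
  "kxxxknckxk" → prefix "kxxxkn" already present; 4 new (c, k, x, k)
  "nnxcxcxc" → prefix "nnxcxcx" already present; 1 new (c)
  "nnxcxcx" → prefix "nnxcxcx" already present; 0 new (none)
  "nnxcxxckkkn" → prefix "nnxcxx" already present; 5 new (c, k, k, k, n)
  "nnxcxccxncc" → prefix "nnxcxc" already present; 5 new (c, x, n, c, c)
  "kxxxknxcknk" → prefix "kxxxkn" already present; 5 new (x, c, k, n, k)
  "kxxxkcxnnxx" → prefix "kxxxk" already present; 6 new (c, x, n, n, x, x)
Total nodes = 10 + 3 + 6 + 11 + 1 + 4 + 2 + 1 + 4 + 1 + 0 + 5 + 5 + 5 + 6 = 64

64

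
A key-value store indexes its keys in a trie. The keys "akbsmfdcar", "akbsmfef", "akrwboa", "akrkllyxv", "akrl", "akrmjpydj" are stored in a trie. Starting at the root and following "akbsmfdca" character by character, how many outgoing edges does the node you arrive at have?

Follow the path "akbsmfdca" to its node, then look at its outgoing edges.
Distinct next characters after "akbsmfdca": r.
That node has 1 child edge.

1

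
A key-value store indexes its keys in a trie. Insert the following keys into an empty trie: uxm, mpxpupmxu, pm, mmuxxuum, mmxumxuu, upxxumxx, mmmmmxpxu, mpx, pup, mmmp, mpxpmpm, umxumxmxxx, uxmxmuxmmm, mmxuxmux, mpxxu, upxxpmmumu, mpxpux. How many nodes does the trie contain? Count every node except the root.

76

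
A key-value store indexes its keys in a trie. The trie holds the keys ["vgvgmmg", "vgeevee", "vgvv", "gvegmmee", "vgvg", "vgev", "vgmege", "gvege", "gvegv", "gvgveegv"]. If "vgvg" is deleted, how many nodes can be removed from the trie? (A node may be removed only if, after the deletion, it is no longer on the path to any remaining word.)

Walk "vgvg" from the leaf back toward the root, removing each node that no remaining word uses.
Every node on "vgvg" is still needed (e.g. by "vgvgmmg"), so nothing is freed.
Nodes removed: 0

0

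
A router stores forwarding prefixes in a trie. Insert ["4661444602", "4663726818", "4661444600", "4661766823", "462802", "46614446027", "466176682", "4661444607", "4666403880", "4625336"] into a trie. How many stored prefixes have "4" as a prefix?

10

Traverse to the node for "4", then collect every word in that subtree.
Matches: "4625336", "462802", "4661444600", "4661444602", "46614446027", "4661444607", "466176682", "4661766823", "4663726818", "4666403880"
Count: 10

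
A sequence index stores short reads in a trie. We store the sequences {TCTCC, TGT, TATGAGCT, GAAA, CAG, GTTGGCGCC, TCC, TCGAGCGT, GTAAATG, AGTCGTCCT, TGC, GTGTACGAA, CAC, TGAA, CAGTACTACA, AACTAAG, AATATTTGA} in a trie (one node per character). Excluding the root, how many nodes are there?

81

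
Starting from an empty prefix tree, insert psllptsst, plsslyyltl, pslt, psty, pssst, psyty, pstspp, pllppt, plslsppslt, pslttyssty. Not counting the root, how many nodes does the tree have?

47

Count nodes per top-level branch (shared prefixes stored once):
  'p'-branch (pllppt, plslsppslt, plsslyyltl, psllptsst, pslt, pslttyssty, pssst, pstspp, psty, psyty): 47 nodes
Sum: 47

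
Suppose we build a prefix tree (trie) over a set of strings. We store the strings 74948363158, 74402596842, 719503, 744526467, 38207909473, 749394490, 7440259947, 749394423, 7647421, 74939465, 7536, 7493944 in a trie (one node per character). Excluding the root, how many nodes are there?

Trace insertions, counting only characters that open a new branch:
  "74948363158" → 11 new (7, 4, 9, 4, 8, 3, 6, 3, 1, 5, 8)
  "74402596842" → prefix "74" already present; 9 new (4, 0, 2, 5, 9, 6, 8, 4, 2)
  "719503" → prefix "7" already present; 5 new (1, 9, 5, 0, 3)
  "744526467" → prefix "744" already present; 6 new (5, 2, 6, 4, 6, 7)
  "38207909473" → 11 new (3, 8, 2, 0, 7, 9, 0, 9, 4, 7, 3)
  "749394490" → prefix "749" already present; 6 new (3, 9, 4, 4, 9, 0)
  "7440259947" → prefix "7440259" already present; 3 new (9, 4, 7)
  "749394423" → prefix "7493944" already present; 2 new (2, 3)
  "7647421" → prefix "7" already present; 6 new (6, 4, 7, 4, 2, 1)
  "74939465" → prefix "749394" already present; 2 new (6, 5)
  "7536" → prefix "7" already present; 3 new (5, 3, 6)
  "7493944" → prefix "7493944" already present; 0 new (none)
Total nodes = 11 + 9 + 5 + 6 + 11 + 6 + 3 + 2 + 6 + 2 + 3 + 0 = 64

64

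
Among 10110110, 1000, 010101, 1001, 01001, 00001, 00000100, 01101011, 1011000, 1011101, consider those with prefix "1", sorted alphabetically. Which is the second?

1001

DFS of the "1" subtree visits, in order: "1000", "1001", "1011000", "10110110", "1011101"
Position 2: 1001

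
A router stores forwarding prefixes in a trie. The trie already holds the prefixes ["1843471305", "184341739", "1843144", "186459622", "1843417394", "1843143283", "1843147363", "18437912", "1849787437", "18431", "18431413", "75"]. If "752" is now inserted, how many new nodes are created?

1

Walking "752" from the root, the first 2 characters ("75") follow existing edges; "2" is the first miss.
New nodes needed: |"752"| − 2 = 3 − 2 = 1.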